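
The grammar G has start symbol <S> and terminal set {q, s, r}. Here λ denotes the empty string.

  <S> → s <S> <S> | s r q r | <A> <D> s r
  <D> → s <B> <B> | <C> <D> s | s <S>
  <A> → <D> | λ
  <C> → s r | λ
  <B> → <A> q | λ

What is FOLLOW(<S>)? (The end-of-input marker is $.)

{$, q, s}

FIRST(<C>): from <C>→s r we get {s}; from <C>→λ we get {λ}. So FIRST(<C>) = {λ, s}.
FIRST(<D>): from <D>→s <B> <B> we get {s}; from <D>→<C> <D> s we get {s}; from <D>→s <S> we get {s}. So FIRST(<D>) = {s}.
FIRST(<A>): from <A>→<D> we get {s}; from <A>→λ we get {λ}. So FIRST(<A>) = {λ, s}.
FIRST(<S>): from <S>→s <S> <S> we get {s}; from <S>→s r q r we get {s}; from <S>→<A> <D> s r we get {s}. So FIRST(<S>) = {s}.
FIRST(<B>): from <B>→<A> q we get {q, s}; from <B>→λ we get {λ}. So FIRST(<B>) = {λ, q, s}.
FOLLOW(<S>) includes $ since <S> is the start symbol.
FOLLOW(<A>): in <S>→<A> <D> s r, <A> is followed by <D> s r with FIRST {s}; in <B>→<A> q, <A> is followed by q with FIRST {q}. Thus FOLLOW(<A>) = {q, s}.
FOLLOW(<D>): in <S>→<A> <D> s r, <D> is followed by s r with FIRST {s}; in <D>→<C> <D> s, <D> is followed by s with FIRST {s}; in <A>→<D>, the suffix after <D> is empty, so FOLLOW(<D>) ⊇ FOLLOW(<A>) = {q, s}. Thus FOLLOW(<D>) = {q, s}.
FOLLOW(<S>): in <S>→s <S> <S> (occurrence 1), <S> is followed by <S> with FIRST {s}; in <S>→s <S> <S> (occurrence 2), the suffix after <S> is empty (adds nothing new); in <D>→s <S>, the suffix after <S> is empty, so FOLLOW(<S>) ⊇ FOLLOW(<D>) = {q, s}. Thus FOLLOW(<S>) = {$, q, s}.
FOLLOW(<C>): in <D>→<C> <D> s, <C> is followed by <D> s with FIRST {s}. Thus FOLLOW(<C>) = {s}.
FOLLOW(<B>): in <D>→s <B> <B> (occurrence 1), <B> is followed by <B> with FIRST {λ, q, s}; in <D>→s <B> <B> (occurrence 1), the suffix after <B> is nullable, so FOLLOW(<B>) ⊇ FOLLOW(<D>) = {q, s}; in <D>→s <B> <B> (occurrence 2), the suffix after <B> is empty, so FOLLOW(<B>) ⊇ FOLLOW(<D>) = {q, s}. Thus FOLLOW(<B>) = {q, s}.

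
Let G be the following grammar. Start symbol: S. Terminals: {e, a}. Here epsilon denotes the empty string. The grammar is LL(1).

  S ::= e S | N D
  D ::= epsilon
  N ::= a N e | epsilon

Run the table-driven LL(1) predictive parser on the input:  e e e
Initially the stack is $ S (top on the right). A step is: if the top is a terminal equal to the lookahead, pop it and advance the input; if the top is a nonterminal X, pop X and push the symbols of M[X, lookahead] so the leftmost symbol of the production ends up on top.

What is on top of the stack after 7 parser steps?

     Stack  Input    Action
  1  $ S    e e e $  expand S ::= e S
  2  $ S e  e e e $  match e
  3  $ S    e e $    expand S ::= e S
  4  $ S e  e e $    match e
  5  $ S    e $      expand S ::= e S
  6  $ S e  e $      match e
  7  $ S    $        expand S ::= N D
Stack after step 7: $ D N (top = N).

N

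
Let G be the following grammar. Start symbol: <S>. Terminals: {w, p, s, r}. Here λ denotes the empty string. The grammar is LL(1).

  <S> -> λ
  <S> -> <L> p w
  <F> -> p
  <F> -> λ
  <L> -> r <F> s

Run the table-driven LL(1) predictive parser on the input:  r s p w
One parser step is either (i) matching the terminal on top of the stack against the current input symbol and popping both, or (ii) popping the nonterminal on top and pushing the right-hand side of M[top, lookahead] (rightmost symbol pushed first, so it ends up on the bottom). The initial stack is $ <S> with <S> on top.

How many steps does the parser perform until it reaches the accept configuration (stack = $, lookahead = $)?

7

     Stack          Input      Action
  1  $ <S>          r s p w $  expand <S> -> <L> p w
  2  $ w p <L>      r s p w $  expand <L> -> r <F> s
  3  $ w p s <F> r  r s p w $  match r
  4  $ w p s <F>    s p w $    expand <F> -> λ
  5  $ w p s        s p w $    match s
  6  $ w p          p w $      match p
  7  $ w            w $        match w
Accept reached after 7 steps.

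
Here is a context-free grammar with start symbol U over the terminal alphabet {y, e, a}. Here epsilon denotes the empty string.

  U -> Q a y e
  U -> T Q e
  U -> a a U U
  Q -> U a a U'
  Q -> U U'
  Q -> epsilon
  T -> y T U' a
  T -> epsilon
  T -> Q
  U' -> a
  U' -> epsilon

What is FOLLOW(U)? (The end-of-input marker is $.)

{$, a, e, y}

FIRST(U'): from U'->a we get {a}; from U'->epsilon we get {epsilon}. So FIRST(U') = {epsilon, a}.
FIRST(U): from U->Q a y e we get {a, e, y}; from U->T Q e we get {a, e, y}; from U->a a U U we get {a}. So FIRST(U) = {a, e, y}.
FIRST(Q): from Q->U a a U' we get {a, e, y}; from Q->U U' we get {a, e, y}; from Q->epsilon we get {epsilon}. So FIRST(Q) = {epsilon, a, e, y}.
FIRST(T): from T->y T U' a we get {y}; from T->epsilon we get {epsilon}; from T->Q we get {epsilon, a, e, y}. So FIRST(T) = {epsilon, a, e, y}.
FOLLOW(U) includes $ since U is the start symbol.
FOLLOW(T): in U->T Q e, T is followed by Q e with FIRST {a, e, y}; in T->y T U' a, T is followed by U' a with FIRST {a}. Thus FOLLOW(T) = {a, e, y}.
FOLLOW(Q): in U->Q a y e, Q is followed by a y e with FIRST {a}; in U->T Q e, Q is followed by e with FIRST {e}; in T->Q, the suffix after Q is empty, so FOLLOW(Q) ⊇ FOLLOW(T) = {a, e, y}. Thus FOLLOW(Q) = {a, e, y}.
FOLLOW(U): in U->a a U U (occurrence 1), U is followed by U with FIRST {a, e, y}; in U->a a U U (occurrence 2), the suffix after U is empty (adds nothing new); in Q->U a a U', U is followed by a a U' with FIRST {a}; in Q->U U', U is followed by U' with FIRST {epsilon, a}; in Q->U U', the suffix after U is nullable, so FOLLOW(U) ⊇ FOLLOW(Q) = {a, e, y}. Thus FOLLOW(U) = {$, a, e, y}.
FOLLOW(U'): in Q->U a a U', the suffix after U' is empty, so FOLLOW(U') ⊇ FOLLOW(Q) = {a, e, y}; in Q->U U', the suffix after U' is empty, so FOLLOW(U') ⊇ FOLLOW(Q) = {a, e, y}; in T->y T U' a, U' is followed by a with FIRST {a}. Thus FOLLOW(U') = {a, e, y}.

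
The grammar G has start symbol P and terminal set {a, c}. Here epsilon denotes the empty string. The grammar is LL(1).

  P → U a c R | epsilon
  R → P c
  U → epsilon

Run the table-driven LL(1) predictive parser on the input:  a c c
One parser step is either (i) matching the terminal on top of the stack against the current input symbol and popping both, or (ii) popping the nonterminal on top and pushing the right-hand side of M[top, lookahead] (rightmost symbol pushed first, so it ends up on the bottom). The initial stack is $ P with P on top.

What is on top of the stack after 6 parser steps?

step 1: stack=$ P  input=a c c $  — expand P → U a c R
step 2: stack=$ R c a U  input=a c c $  — expand U → epsilon
step 3: stack=$ R c a  input=a c c $  — match a
step 4: stack=$ R c  input=c c $  — match c
step 5: stack=$ R  input=c $  — expand R → P c
step 6: stack=$ c P  input=c $  — expand P → epsilon
Stack after step 6: $ c (top = c).

c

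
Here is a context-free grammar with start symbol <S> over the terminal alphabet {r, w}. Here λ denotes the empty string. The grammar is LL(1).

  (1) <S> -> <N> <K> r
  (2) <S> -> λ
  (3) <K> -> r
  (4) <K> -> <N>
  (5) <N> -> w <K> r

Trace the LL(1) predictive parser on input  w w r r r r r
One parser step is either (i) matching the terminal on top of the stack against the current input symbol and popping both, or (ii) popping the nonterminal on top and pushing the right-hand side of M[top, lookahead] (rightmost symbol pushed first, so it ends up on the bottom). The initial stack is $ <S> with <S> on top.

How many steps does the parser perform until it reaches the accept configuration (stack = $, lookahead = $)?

13

step 1: stack=$ <S>  input=w w r r r r r $  — expand <S> -> <N> <K> r
step 2: stack=$ r <K> <N>  input=w w r r r r r $  — expand <N> -> w <K> r
step 3: stack=$ r <K> r <K> w  input=w w r r r r r $  — match w
step 4: stack=$ r <K> r <K>  input=w r r r r r $  — expand <K> -> <N>
step 5: stack=$ r <K> r <N>  input=w r r r r r $  — expand <N> -> w <K> r
step 6: stack=$ r <K> r r <K> w  input=w r r r r r $  — match w
step 7: stack=$ r <K> r r <K>  input=r r r r r $  — expand <K> -> r
step 8: stack=$ r <K> r r r  input=r r r r r $  — match r
step 9: stack=$ r <K> r r  input=r r r r $  — match r
step 10: stack=$ r <K> r  input=r r r $  — match r
step 11: stack=$ r <K>  input=r r $  — expand <K> -> r
step 12: stack=$ r r  input=r r $  — match r
step 13: stack=$ r  input=r $  — match r
Accept reached after 13 steps.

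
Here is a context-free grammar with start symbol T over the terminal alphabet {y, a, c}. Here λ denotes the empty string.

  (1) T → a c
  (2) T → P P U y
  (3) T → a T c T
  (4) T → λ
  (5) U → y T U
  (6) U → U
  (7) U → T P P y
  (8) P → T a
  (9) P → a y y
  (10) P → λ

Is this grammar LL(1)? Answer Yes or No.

No

FIRST(T) = {λ, a, y}
FIRST(U) = {a, y}
FIRST(P) = {λ, a, y}
FOLLOW(T) = {$, a, c, y}
FOLLOW(U) = {y}
FOLLOW(P) = {a, y}
Cell M[P, a] receives both P → T a and P → a y y and P → λ — the grammar is not LL(1).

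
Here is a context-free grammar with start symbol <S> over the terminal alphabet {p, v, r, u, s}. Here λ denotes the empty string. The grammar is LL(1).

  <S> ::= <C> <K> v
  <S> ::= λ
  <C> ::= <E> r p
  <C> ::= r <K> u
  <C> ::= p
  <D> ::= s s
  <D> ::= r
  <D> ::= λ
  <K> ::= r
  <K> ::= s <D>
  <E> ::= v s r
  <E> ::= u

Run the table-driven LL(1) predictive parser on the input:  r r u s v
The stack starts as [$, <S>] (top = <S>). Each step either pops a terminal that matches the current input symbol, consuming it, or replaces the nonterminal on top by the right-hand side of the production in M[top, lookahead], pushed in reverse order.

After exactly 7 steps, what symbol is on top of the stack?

s

step 1: stack=$ <S>  input=r r u s v $  — expand <S> ::= <C> <K> v
step 2: stack=$ v <K> <C>  input=r r u s v $  — expand <C> ::= r <K> u
step 3: stack=$ v <K> u <K> r  input=r r u s v $  — match r
step 4: stack=$ v <K> u <K>  input=r u s v $  — expand <K> ::= r
step 5: stack=$ v <K> u r  input=r u s v $  — match r
step 6: stack=$ v <K> u  input=u s v $  — match u
step 7: stack=$ v <K>  input=s v $  — expand <K> ::= s <D>
Stack after step 7: $ v <D> s (top = s).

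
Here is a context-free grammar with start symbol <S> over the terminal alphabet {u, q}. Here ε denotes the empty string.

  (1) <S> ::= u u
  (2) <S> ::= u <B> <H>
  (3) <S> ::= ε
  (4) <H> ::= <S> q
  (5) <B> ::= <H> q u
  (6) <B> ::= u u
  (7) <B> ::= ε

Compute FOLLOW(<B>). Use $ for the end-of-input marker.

{q, u}

FIRST(<S>): from <S>::=u u we get {u}; from <S>::=u <B> <H> we get {u}; from <S>::=ε we get {ε}. So FIRST(<S>) = {ε, u}.
FIRST(<H>): from <H>::=<S> q we get {q, u}. So FIRST(<H>) = {q, u}.
FIRST(<B>): from <B>::=<H> q u we get {q, u}; from <B>::=u u we get {u}; from <B>::=ε we get {ε}. So FIRST(<B>) = {ε, q, u}.
FOLLOW(<S>) includes $ since <S> is the start symbol.
FOLLOW(<S>): in <H>::=<S> q, <S> is followed by q with FIRST {q}. Thus FOLLOW(<S>) = {$, q}.
FOLLOW(<H>): in <S>::=u <B> <H>, the suffix after <H> is empty, so FOLLOW(<H>) ⊇ FOLLOW(<S>) = {$, q}; in <B>::=<H> q u, <H> is followed by q u with FIRST {q}. Thus FOLLOW(<H>) = {$, q}.
FOLLOW(<B>): in <S>::=u <B> <H>, <B> is followed by <H> with FIRST {q, u}. Thus FOLLOW(<B>) = {q, u}.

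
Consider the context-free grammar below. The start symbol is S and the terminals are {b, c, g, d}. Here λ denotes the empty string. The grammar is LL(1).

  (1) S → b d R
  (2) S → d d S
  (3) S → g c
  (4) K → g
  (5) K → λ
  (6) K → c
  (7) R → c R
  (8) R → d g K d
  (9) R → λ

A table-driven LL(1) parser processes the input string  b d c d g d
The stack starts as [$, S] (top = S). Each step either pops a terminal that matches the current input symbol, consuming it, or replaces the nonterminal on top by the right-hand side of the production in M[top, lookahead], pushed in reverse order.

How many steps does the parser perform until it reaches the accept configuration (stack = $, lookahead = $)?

step 1: stack=$ S  input=b d c d g d $  — expand S → b d R
step 2: stack=$ R d b  input=b d c d g d $  — match b
step 3: stack=$ R d  input=d c d g d $  — match d
step 4: stack=$ R  input=c d g d $  — expand R → c R
step 5: stack=$ R c  input=c d g d $  — match c
step 6: stack=$ R  input=d g d $  — expand R → d g K d
step 7: stack=$ d K g d  input=d g d $  — match d
step 8: stack=$ d K g  input=g d $  — match g
step 9: stack=$ d K  input=d $  — expand K → λ
step 10: stack=$ d  input=d $  — match d
Accept reached after 10 steps.

10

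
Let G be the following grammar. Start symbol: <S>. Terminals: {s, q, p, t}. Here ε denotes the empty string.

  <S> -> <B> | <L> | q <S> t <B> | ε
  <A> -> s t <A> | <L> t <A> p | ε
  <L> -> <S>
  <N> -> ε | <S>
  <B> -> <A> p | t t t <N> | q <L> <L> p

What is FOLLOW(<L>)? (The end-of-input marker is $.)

FIRST(<S>) = {ε, p, q, s, t}  (via <B>, <L>)
FIRST(<L>) = {ε, p, q, s, t}  (via <S>)
FIRST(<N>) = {ε, p, q, s, t}  (via <S>)
FIRST(<A>) = {ε, p, q, s, t}  (via <L> t <A> p)
FIRST(<B>) = {p, q, s, t}  (via <A> p)
FOLLOW(<S>) includes $ since <S> is the start symbol.
FOLLOW(<A>): in <A>->s t <A>, the suffix after <A> is empty (adds nothing new); in <A>-><L> t <A> p, <A> is followed by p with FIRST {p}; in <B>-><A> p, <A> is followed by p with FIRST {p}. Thus FOLLOW(<A>) = {p}.
FOLLOW(<S>): in <S>->q <S> t <B>, <S> is followed by t <B> with FIRST {t}; in <L>-><S>, the suffix after <S> is empty, so FOLLOW(<S>) ⊇ FOLLOW(<L>) = {$, p, q, s, t}; in <N>-><S>, the suffix after <S> is empty, so FOLLOW(<S>) ⊇ FOLLOW(<N>) = {$, p, q, s, t}. Thus FOLLOW(<S>) = {$, p, q, s, t}.
FOLLOW(<L>): in <S>-><L>, the suffix after <L> is empty, so FOLLOW(<L>) ⊇ FOLLOW(<S>) = {$, p, q, s, t}; in <A>-><L> t <A> p, <L> is followed by t <A> p with FIRST {t}; in <B>->q <L> <L> p (occurrence 1), <L> is followed by <L> p with FIRST {p, q, s, t}; in <B>->q <L> <L> p (occurrence 2), <L> is followed by p with FIRST {p}. Thus FOLLOW(<L>) = {$, p, q, s, t}.
FOLLOW(<B>): in <S>-><B>, the suffix after <B> is empty, so FOLLOW(<B>) ⊇ FOLLOW(<S>) = {$, p, q, s, t}; in <S>->q <S> t <B>, the suffix after <B> is empty, so FOLLOW(<B>) ⊇ FOLLOW(<S>) = {$, p, q, s, t}. Thus FOLLOW(<B>) = {$, p, q, s, t}.
FOLLOW(<N>): in <B>->t t t <N>, the suffix after <N> is empty, so FOLLOW(<N>) ⊇ FOLLOW(<B>) = {$, p, q, s, t}. Thus FOLLOW(<N>) = {$, p, q, s, t}.

{$, p, q, s, t}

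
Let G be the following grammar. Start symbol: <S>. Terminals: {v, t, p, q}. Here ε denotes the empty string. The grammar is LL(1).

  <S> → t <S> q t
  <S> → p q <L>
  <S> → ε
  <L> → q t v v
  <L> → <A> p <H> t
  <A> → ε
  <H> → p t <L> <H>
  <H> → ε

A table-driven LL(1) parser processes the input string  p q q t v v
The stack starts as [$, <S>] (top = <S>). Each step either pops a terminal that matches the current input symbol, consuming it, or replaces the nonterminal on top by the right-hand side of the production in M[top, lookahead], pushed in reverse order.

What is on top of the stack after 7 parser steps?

step 1: stack=$ <S>  input=p q q t v v $  — expand <S> → p q <L>
step 2: stack=$ <L> q p  input=p q q t v v $  — match p
step 3: stack=$ <L> q  input=q q t v v $  — match q
step 4: stack=$ <L>  input=q t v v $  — expand <L> → q t v v
step 5: stack=$ v v t q  input=q t v v $  — match q
step 6: stack=$ v v t  input=t v v $  — match t
step 7: stack=$ v v  input=v v $  — match v
Stack after step 7: $ v (top = v).

v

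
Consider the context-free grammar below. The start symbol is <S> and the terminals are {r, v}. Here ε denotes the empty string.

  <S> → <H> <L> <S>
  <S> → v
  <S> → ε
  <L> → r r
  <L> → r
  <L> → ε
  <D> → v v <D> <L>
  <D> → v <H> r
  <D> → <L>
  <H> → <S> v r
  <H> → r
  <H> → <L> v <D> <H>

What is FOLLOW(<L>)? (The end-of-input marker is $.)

{$, r, v}

FIRST(<L>) = {ε, r}
FIRST(<D>) = {ε, r, v}  (via <L>)
FIRST(<S>) = {ε, r, v}  (via <H> <L> <S>)
FIRST(<H>) = {r, v}  (via <S> v r, <L> v <D> <H>)
FOLLOW(<S>) includes $ since <S> is the start symbol.
FOLLOW(<S>): in <S>→<H> <L> <S>, the suffix after <S> is empty (adds nothing new); in <H>→<S> v r, <S> is followed by v r with FIRST {v}. Thus FOLLOW(<S>) = {$, v}.
FOLLOW(<D>): in <D>→v v <D> <L>, <D> is followed by <L> with FIRST {ε, r}; in <D>→v v <D> <L>, the suffix after <D> is nullable (adds nothing new); in <H>→<L> v <D> <H>, <D> is followed by <H> with FIRST {r, v}. Thus FOLLOW(<D>) = {r, v}.
FOLLOW(<L>): in <S>→<H> <L> <S>, <L> is followed by <S> with FIRST {ε, r, v}; in <S>→<H> <L> <S>, the suffix after <L> is nullable, so FOLLOW(<L>) ⊇ FOLLOW(<S>) = {$, v}; in <D>→v v <D> <L>, the suffix after <L> is empty, so FOLLOW(<L>) ⊇ FOLLOW(<D>) = {r, v}; in <D>→<L>, the suffix after <L> is empty, so FOLLOW(<L>) ⊇ FOLLOW(<D>) = {r, v}; in <H>→<L> v <D> <H>, <L> is followed by v <D> <H> with FIRST {v}. Thus FOLLOW(<L>) = {$, r, v}.
FOLLOW(<H>): in <S>→<H> <L> <S>, <H> is followed by <L> <S> with FIRST {ε, r, v}; in <S>→<H> <L> <S>, the suffix after <H> is nullable, so FOLLOW(<H>) ⊇ FOLLOW(<S>) = {$, v}; in <D>→v <H> r, <H> is followed by r with FIRST {r}; in <H>→<L> v <D> <H>, the suffix after <H> is empty (adds nothing new). Thus FOLLOW(<H>) = {$, r, v}.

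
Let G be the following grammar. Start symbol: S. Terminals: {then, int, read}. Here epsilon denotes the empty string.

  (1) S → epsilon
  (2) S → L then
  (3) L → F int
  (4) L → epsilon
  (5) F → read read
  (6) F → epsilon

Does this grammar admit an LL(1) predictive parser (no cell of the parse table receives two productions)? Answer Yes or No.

FIRST(S) = {epsilon, int, read, then}
FIRST(L) = {epsilon, int, read}
FIRST(F) = {epsilon, read}
FOLLOW(S) = {$}
FOLLOW(L) = {then}
FOLLOW(F) = {int}
Each cell of M receives at most one production.

Yes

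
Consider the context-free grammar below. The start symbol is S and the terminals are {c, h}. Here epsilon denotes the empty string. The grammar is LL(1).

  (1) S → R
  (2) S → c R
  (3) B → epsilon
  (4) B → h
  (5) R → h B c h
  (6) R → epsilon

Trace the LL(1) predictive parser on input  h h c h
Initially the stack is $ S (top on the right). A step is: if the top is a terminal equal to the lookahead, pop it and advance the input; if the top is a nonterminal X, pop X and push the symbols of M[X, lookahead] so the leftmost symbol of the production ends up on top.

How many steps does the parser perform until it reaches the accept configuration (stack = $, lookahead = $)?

step 1: stack=$ S  input=h h c h $  — expand S → R
step 2: stack=$ R  input=h h c h $  — expand R → h B c h
step 3: stack=$ h c B h  input=h h c h $  — match h
step 4: stack=$ h c B  input=h c h $  — expand B → h
step 5: stack=$ h c h  input=h c h $  — match h
step 6: stack=$ h c  input=c h $  — match c
step 7: stack=$ h  input=h $  — match h
Accept reached after 7 steps.

7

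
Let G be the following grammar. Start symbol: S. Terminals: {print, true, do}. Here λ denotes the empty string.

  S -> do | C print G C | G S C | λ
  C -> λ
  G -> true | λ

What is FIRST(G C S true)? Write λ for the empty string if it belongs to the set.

FIRST(C) = {λ}
FIRST(G) = {λ, true}
FIRST(S) = {λ, do, print, true}  (via C print G C, G S C)
FIRST(G C S true): take FIRST of each symbol in turn, carrying on past any symbol whose FIRST contains λ; result {do, print, true}.

{do, print, true}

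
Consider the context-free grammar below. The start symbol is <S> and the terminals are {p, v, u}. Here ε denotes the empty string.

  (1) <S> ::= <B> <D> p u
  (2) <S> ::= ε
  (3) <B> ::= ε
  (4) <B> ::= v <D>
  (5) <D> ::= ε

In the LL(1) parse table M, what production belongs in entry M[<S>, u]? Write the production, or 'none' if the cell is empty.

FIRST(<B>) = {ε, v}
FIRST(<D>) = {ε}
FIRST(<S>) = {ε, p, v}  (via <B> <D> p u)
FOLLOW(<S>) includes $ since <S> is the start symbol.
FOLLOW(<S>): <S> appears on no right-hand side. Thus FOLLOW(<S>) = {$}.
For <S> ::= <B> <D> p u: FIRST(<B> <D> p u) = {p, v}, so it goes in M[<S>, t] for t ∈ {p, v}.
For <S> ::= ε: FIRST(ε) = {ε}, so it goes in M[<S>, t] for t ∈ {}; since ε ∈ FIRST, also for every t ∈ FOLLOW(<S>) = {$}.
None of these place a production in M[<S>, u].

none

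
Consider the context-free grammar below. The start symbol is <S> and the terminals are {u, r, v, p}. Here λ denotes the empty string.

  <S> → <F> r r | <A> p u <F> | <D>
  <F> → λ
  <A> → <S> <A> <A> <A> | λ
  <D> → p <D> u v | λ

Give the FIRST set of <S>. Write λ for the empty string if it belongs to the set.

{λ, p, r}

FIRST(<F>) = {λ}
FIRST(<D>) = {λ, p}
FIRST(<S>) = {λ, p, r}  (via <F> r r, <A> p u <F>, <D>)
FIRST(<A>) = {λ, p, r}  (via <S> <A> <A> <A>)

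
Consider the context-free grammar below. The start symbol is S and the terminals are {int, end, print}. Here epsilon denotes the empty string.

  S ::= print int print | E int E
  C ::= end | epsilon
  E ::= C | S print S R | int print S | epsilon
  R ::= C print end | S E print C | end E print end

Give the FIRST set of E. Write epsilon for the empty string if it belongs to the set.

{epsilon, end, int, print}

FIRST(C): from C::=end we get {end}; from C::=epsilon we get {epsilon}. So FIRST(C) = {epsilon, end}.
FIRST(S): from S::=print int print we get {print}; from S::=E int E we get {end, int, print}. So FIRST(S) = {end, int, print}.
FIRST(E): from E::=C we get {epsilon, end}; from E::=S print S R we get {end, int, print}; from E::=int print S we get {int}; from E::=epsilon we get {epsilon}. So FIRST(E) = {epsilon, end, int, print}.
FIRST(R): from R::=C print end we get {end, print}; from R::=S E print C we get {end, int, print}; from R::=end E print end we get {end}. So FIRST(R) = {end, int, print}.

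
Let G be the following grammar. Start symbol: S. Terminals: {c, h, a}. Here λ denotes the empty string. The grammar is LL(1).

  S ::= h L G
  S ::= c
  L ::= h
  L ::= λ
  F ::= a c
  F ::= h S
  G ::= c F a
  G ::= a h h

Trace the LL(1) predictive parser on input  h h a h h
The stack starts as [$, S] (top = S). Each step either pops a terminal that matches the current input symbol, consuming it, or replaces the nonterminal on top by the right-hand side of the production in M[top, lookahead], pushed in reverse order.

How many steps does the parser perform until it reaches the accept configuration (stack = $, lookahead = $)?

step 1: stack=$ S  input=h h a h h $  — expand S ::= h L G
step 2: stack=$ G L h  input=h h a h h $  — match h
step 3: stack=$ G L  input=h a h h $  — expand L ::= h
step 4: stack=$ G h  input=h a h h $  — match h
step 5: stack=$ G  input=a h h $  — expand G ::= a h h
step 6: stack=$ h h a  input=a h h $  — match a
step 7: stack=$ h h  input=h h $  — match h
step 8: stack=$ h  input=h $  — match h
Accept reached after 8 steps.

8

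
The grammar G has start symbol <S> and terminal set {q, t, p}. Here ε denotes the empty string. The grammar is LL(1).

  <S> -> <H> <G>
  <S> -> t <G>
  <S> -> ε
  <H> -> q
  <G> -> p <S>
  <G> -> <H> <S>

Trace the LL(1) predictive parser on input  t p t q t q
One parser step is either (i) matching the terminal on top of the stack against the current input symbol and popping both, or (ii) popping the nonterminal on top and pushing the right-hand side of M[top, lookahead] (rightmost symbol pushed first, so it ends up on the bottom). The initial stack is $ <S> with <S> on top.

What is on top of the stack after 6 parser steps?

<G>

     Stack    Input          Action
  1  $ <S>    t p t q t q $  expand <S> -> t <G>
  2  $ <G> t  t p t q t q $  match t
  3  $ <G>    p t q t q $    expand <G> -> p <S>
  4  $ <S> p  p t q t q $    match p
  5  $ <S>    t q t q $      expand <S> -> t <G>
  6  $ <G> t  t q t q $      match t
Stack after step 6: $ <G> (top = <G>).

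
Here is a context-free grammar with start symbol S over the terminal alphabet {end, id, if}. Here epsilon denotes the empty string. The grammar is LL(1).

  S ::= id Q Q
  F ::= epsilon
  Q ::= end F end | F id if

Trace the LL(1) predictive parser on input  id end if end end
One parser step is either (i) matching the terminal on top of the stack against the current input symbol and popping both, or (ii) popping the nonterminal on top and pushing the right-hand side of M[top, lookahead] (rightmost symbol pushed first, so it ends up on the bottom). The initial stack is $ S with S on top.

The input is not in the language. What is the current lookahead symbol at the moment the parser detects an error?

if

     Stack          Input                Action
  1  $ S            id end if end end $  expand S ::= id Q Q
  2  $ Q Q id       id end if end end $  match id
  3  $ Q Q          end if end end $     expand Q ::= end F end
  4  $ Q end F end  end if end end $     match end
  5  $ Q end F      if end end $         error: M[F, if] is empty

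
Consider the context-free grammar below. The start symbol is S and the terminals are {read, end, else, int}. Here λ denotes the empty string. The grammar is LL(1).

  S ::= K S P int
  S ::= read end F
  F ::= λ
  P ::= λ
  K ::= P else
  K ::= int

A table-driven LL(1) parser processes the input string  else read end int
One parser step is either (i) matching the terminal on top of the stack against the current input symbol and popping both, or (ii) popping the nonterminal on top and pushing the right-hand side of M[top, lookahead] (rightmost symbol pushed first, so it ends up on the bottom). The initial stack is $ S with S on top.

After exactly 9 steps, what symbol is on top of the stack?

     Stack               Input                Action
  1  $ S                 else read end int $  expand S ::= K S P int
  2  $ int P S K         else read end int $  expand K ::= P else
  3  $ int P S else P    else read end int $  expand P ::= λ
  4  $ int P S else      else read end int $  match else
  5  $ int P S           read end int $       expand S ::= read end F
  6  $ int P F end read  read end int $       match read
  7  $ int P F end       end int $            match end
  8  $ int P F           int $                expand F ::= λ
  9  $ int P             int $                expand P ::= λ
Stack after step 9: $ int (top = int).

int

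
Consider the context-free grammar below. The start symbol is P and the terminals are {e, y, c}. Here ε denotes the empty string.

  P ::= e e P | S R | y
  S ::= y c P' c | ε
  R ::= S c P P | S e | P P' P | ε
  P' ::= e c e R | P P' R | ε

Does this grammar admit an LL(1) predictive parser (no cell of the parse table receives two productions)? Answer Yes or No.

No

FIRST(P) = {ε, c, e, y}
FIRST(S) = {ε, y}
FIRST(R) = {ε, c, e, y}
FIRST(P') = {ε, c, e, y}
FOLLOW(P) = {$, c, e, y}
FOLLOW(S) = {$, c, e, y}
FOLLOW(R) = {$, c, e, y}
FOLLOW(P') = {$, c, e, y}
Cell M[P, e] receives both P ::= e e P and P ::= S R — the grammar is not LL(1).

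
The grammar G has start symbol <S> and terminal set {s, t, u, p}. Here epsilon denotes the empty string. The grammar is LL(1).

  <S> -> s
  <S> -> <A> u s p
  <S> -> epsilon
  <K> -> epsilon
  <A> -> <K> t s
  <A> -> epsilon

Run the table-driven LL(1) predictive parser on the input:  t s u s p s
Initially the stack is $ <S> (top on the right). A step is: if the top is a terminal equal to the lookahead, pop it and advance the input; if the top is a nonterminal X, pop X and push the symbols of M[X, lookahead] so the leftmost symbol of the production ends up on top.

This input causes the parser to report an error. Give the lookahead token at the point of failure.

s

step 1: stack=$ <S>  input=t s u s p s $  — expand <S> -> <A> u s p
step 2: stack=$ p s u <A>  input=t s u s p s $  — expand <A> -> <K> t s
step 3: stack=$ p s u s t <K>  input=t s u s p s $  — expand <K> -> epsilon
step 4: stack=$ p s u s t  input=t s u s p s $  — match t
step 5: stack=$ p s u s  input=s u s p s $  — match s
step 6: stack=$ p s u  input=u s p s $  — match u
step 7: stack=$ p s  input=s p s $  — match s
step 8: stack=$ p  input=p s $  — match p
step 9: stack=$  input=s $  — error: stack empty but input remains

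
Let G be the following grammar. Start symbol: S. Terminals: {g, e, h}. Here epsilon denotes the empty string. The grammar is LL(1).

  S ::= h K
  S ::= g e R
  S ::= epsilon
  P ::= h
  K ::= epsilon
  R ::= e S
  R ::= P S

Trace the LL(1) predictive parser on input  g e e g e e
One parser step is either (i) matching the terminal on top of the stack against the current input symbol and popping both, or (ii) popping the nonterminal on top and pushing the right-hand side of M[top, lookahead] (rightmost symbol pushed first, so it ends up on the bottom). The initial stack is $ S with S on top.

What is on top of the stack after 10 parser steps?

S

      Stack    Input          Action
   1  $ S      g e e g e e $  expand S ::= g e R
   2  $ R e g  g e e g e e $  match g
   3  $ R e    e e g e e $    match e
   4  $ R      e g e e $      expand R ::= e S
   5  $ S e    e g e e $      match e
   6  $ S      g e e $        expand S ::= g e R
   7  $ R e g  g e e $        match g
   8  $ R e    e e $          match e
   9  $ R      e $            expand R ::= e S
  10  $ S e    e $            match e
Stack after step 10: $ S (top = S).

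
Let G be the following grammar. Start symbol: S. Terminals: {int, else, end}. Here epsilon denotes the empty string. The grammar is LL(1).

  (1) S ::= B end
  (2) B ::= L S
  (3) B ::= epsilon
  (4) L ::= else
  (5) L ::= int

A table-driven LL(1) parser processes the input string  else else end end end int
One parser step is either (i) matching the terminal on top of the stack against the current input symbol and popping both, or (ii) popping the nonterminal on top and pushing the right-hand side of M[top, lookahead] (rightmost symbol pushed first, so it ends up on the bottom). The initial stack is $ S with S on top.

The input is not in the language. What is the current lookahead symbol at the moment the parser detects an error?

step 1: stack=$ S  input=else else end end end int $  — expand S ::= B end
step 2: stack=$ end B  input=else else end end end int $  — expand B ::= L S
step 3: stack=$ end S L  input=else else end end end int $  — expand L ::= else
step 4: stack=$ end S else  input=else else end end end int $  — match else
step 5: stack=$ end S  input=else end end end int $  — expand S ::= B end
step 6: stack=$ end end B  input=else end end end int $  — expand B ::= L S
step 7: stack=$ end end S L  input=else end end end int $  — expand L ::= else
step 8: stack=$ end end S else  input=else end end end int $  — match else
step 9: stack=$ end end S  input=end end end int $  — expand S ::= B end
step 10: stack=$ end end end B  input=end end end int $  — expand B ::= epsilon
step 11: stack=$ end end end  input=end end end int $  — match end
step 12: stack=$ end end  input=end end int $  — match end
step 13: stack=$ end  input=end int $  — match end
step 14: stack=$  input=int $  — error: stack empty but input remains

int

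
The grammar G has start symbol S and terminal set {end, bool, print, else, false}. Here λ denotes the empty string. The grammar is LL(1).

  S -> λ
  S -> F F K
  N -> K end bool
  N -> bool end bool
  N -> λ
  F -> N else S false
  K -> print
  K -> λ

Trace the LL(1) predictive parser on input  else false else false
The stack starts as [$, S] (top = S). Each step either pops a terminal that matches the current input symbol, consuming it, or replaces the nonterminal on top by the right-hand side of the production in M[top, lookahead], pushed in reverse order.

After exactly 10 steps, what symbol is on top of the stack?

false

      Stack                 Input                    Action
   1  $ S                   else false else false $  expand S -> F F K
   2  $ K F F               else false else false $  expand F -> N else S false
   3  $ K F false S else N  else false else false $  expand N -> λ
   4  $ K F false S else    else false else false $  match else
   5  $ K F false S         false else false $       expand S -> λ
   6  $ K F false           false else false $       match false
   7  $ K F                 else false $             expand F -> N else S false
   8  $ K false S else N    else false $             expand N -> λ
   9  $ K false S else      else false $             match else
  10  $ K false S           false $                  expand S -> λ
Stack after step 10: $ K false (top = false).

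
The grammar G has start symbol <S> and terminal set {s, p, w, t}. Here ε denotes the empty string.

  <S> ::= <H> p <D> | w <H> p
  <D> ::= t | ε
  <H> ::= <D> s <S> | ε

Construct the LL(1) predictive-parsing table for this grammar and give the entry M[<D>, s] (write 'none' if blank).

FIRST(<D>) = {ε, t}
FIRST(<H>) = {ε, s, t}  (via <D> s <S>)
FIRST(<S>) = {p, s, t, w}  (via <H> p <D>)
FOLLOW(<S>) includes $ since <S> is the start symbol.
FOLLOW(<S>): in <H>::=<D> s <S>, the suffix after <S> is empty, so FOLLOW(<S>) ⊇ FOLLOW(<H>) = {p}. Thus FOLLOW(<S>) = {$, p}.
FOLLOW(<D>): in <S>::=<H> p <D>, the suffix after <D> is empty, so FOLLOW(<D>) ⊇ FOLLOW(<S>) = {$, p}; in <H>::=<D> s <S>, <D> is followed by s <S> with FIRST {s}. Thus FOLLOW(<D>) = {$, p, s}.
For <D> ::= t: FIRST(t) = {t}, so it goes in M[<D>, t] for t ∈ {t}.
For <D> ::= ε: FIRST(ε) = {ε}, so it goes in M[<D>, t] for t ∈ {}; since ε ∈ FIRST, also for every t ∈ FOLLOW(<D>) = {$, p, s}.

<D> ::= ε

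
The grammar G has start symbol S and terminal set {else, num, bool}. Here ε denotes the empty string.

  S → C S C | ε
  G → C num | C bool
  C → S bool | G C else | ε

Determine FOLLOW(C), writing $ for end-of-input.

{$, bool, else, num}

FIRST(S) = {ε, bool, num}  (via C S C)
FIRST(G) = {bool, num}  (via C num, C bool)
FIRST(C) = {ε, bool, num}  (via S bool, G C else)
FOLLOW(S) includes $ since S is the start symbol.
FOLLOW(S): in S→C S C, S is followed by C with FIRST {ε, bool, num}; in S→C S C, the suffix after S is nullable (adds nothing new); in C→S bool, S is followed by bool with FIRST {bool}. Thus FOLLOW(S) = {$, bool, num}.
FOLLOW(G): in C→G C else, G is followed by C else with FIRST {bool, else, num}. Thus FOLLOW(G) = {bool, else, num}.
FOLLOW(C): in S→C S C (occurrence 1), C is followed by S C with FIRST {ε, bool, num}; in S→C S C (occurrence 1), the suffix after C is nullable, so FOLLOW(C) ⊇ FOLLOW(S) = {$, bool, num}; in S→C S C (occurrence 2), the suffix after C is empty, so FOLLOW(C) ⊇ FOLLOW(S) = {$, bool, num}; in G→C num, C is followed by num with FIRST {num}; in G→C bool, C is followed by bool with FIRST {bool}; in C→G C else, C is followed by else with FIRST {else}. Thus FOLLOW(C) = {$, bool, else, num}.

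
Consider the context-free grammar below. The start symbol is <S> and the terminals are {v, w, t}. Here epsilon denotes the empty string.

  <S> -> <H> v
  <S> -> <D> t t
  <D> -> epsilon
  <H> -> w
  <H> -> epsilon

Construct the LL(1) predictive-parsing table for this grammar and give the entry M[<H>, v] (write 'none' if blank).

FIRST(<D>) = {epsilon}
FIRST(<H>) = {epsilon, w}
FIRST(<S>) = {t, v, w}  (via <H> v, <D> t t)
FOLLOW(<S>) includes $ since <S> is the start symbol.
FOLLOW(<H>): in <S>-><H> v, <H> is followed by v with FIRST {v}. Thus FOLLOW(<H>) = {v}.
For <H> -> w: FIRST(w) = {w}, so it goes in M[<H>, t] for t ∈ {w}.
For <H> -> epsilon: FIRST(epsilon) = {epsilon}, so it goes in M[<H>, t] for t ∈ {}; since epsilon ∈ FIRST, also for every t ∈ FOLLOW(<H>) = {v}.

<H> -> epsilon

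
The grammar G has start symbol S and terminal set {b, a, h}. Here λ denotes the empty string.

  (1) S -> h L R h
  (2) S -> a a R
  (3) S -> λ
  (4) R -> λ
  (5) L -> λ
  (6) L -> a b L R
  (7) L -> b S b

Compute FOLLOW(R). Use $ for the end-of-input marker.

FIRST(S) = {λ, a, h}
FIRST(R) = {λ}
FIRST(L) = {λ, a, b}
FOLLOW(S) includes $ since S is the start symbol.
FOLLOW(S): in L->b S b, S is followed by b with FIRST {b}. Thus FOLLOW(S) = {$, b}.
FOLLOW(L): in S->h L R h, L is followed by R h with FIRST {h}; in L->a b L R, L is followed by R with FIRST {λ}; in L->a b L R, the suffix after L is nullable (adds nothing new). Thus FOLLOW(L) = {h}.
FOLLOW(R): in S->h L R h, R is followed by h with FIRST {h}; in S->a a R, the suffix after R is empty, so FOLLOW(R) ⊇ FOLLOW(S) = {$, b}; in L->a b L R, the suffix after R is empty, so FOLLOW(R) ⊇ FOLLOW(L) = {h}. Thus FOLLOW(R) = {$, b, h}.

{$, b, h}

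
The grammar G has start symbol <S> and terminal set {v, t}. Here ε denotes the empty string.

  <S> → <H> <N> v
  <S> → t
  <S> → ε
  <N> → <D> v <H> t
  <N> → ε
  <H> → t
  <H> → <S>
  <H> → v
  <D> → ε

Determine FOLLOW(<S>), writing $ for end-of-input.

FIRST(<D>) = {ε}
FIRST(<N>) = {ε, v}  (via <D> v <H> t)
FIRST(<S>) = {ε, t, v}  (via <H> <N> v)
FIRST(<H>) = {ε, t, v}  (via <S>)
FOLLOW(<S>) includes $ since <S> is the start symbol.
FOLLOW(<N>): in <S>→<H> <N> v, <N> is followed by v with FIRST {v}. Thus FOLLOW(<N>) = {v}.
FOLLOW(<H>): in <S>→<H> <N> v, <H> is followed by <N> v with FIRST {v}; in <N>→<D> v <H> t, <H> is followed by t with FIRST {t}. Thus FOLLOW(<H>) = {t, v}.
FOLLOW(<S>): in <H>→<S>, the suffix after <S> is empty, so FOLLOW(<S>) ⊇ FOLLOW(<H>) = {t, v}. Thus FOLLOW(<S>) = {$, t, v}.
FOLLOW(<D>): in <N>→<D> v <H> t, <D> is followed by v <H> t with FIRST {v}. Thus FOLLOW(<D>) = {v}.

{$, t, v}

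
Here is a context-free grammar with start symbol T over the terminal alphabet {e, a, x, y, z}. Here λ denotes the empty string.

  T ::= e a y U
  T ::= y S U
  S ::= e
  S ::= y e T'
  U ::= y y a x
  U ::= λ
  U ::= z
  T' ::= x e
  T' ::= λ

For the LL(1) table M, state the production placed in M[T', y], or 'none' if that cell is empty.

T' ::= λ

FIRST(T) = {e, y}
FIRST(S) = {e, y}
FIRST(U) = {λ, y, z}
FIRST(T') = {λ, x}
FOLLOW(T) includes $ since T is the start symbol.
FOLLOW(S): in T::=y S U, S is followed by U with FIRST {λ, y, z}; in T::=y S U, the suffix after S is nullable, so FOLLOW(S) ⊇ FOLLOW(T) = {$}. Thus FOLLOW(S) = {$, y, z}.
FOLLOW(T'): in S::=y e T', the suffix after T' is empty, so FOLLOW(T') ⊇ FOLLOW(S) = {$, y, z}. Thus FOLLOW(T') = {$, y, z}.
For T' ::= x e: FIRST(x e) = {x}, so it goes in M[T', t] for t ∈ {x}.
For T' ::= λ: FIRST(λ) = {λ}, so it goes in M[T', t] for t ∈ {}; since λ ∈ FIRST, also for every t ∈ FOLLOW(T') = {$, y, z}.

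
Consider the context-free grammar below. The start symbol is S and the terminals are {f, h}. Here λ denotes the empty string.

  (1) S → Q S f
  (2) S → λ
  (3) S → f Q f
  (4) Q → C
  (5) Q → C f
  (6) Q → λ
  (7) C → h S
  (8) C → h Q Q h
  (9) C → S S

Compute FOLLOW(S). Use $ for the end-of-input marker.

{$, f, h}

FIRST(S): from S→Q S f we get {f, h}; from S→λ we get {λ}; from S→f Q f we get {f}. So FIRST(S) = {λ, f, h}.
FIRST(C): from C→h S we get {h}; from C→h Q Q h we get {h}; from C→S S we get {λ, f, h}. So FIRST(C) = {λ, f, h}.
FIRST(Q): from Q→C we get {λ, f, h}; from Q→C f we get {f, h}; from Q→λ we get {λ}. So FIRST(Q) = {λ, f, h}.
FOLLOW(S) includes $ since S is the start symbol.
FOLLOW(Q): in S→Q S f, Q is followed by S f with FIRST {f, h}; in S→f Q f, Q is followed by f with FIRST {f}; in C→h Q Q h (occurrence 1), Q is followed by Q h with FIRST {f, h}; in C→h Q Q h (occurrence 2), Q is followed by h with FIRST {h}. Thus FOLLOW(Q) = {f, h}.
FOLLOW(C): in Q→C, the suffix after C is empty, so FOLLOW(C) ⊇ FOLLOW(Q) = {f, h}; in Q→C f, C is followed by f with FIRST {f}. Thus FOLLOW(C) = {f, h}.
FOLLOW(S): in S→Q S f, S is followed by f with FIRST {f}; in C→h S, the suffix after S is empty, so FOLLOW(S) ⊇ FOLLOW(C) = {f, h}; in C→S S (occurrence 1), S is followed by S with FIRST {λ, f, h}; in C→S S (occurrence 1), the suffix after S is nullable, so FOLLOW(S) ⊇ FOLLOW(C) = {f, h}; in C→S S (occurrence 2), the suffix after S is empty, so FOLLOW(S) ⊇ FOLLOW(C) = {f, h}. Thus FOLLOW(S) = {$, f, h}.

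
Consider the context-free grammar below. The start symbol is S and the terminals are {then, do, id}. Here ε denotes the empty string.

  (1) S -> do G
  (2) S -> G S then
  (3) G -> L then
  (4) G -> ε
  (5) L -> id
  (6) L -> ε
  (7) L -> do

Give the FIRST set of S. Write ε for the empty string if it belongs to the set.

{do, id, then}

FIRST(L): from L->id we get {id}; from L->ε we get {ε}; from L->do we get {do}. So FIRST(L) = {ε, do, id}.
FIRST(G): from G->L then we get {do, id, then}; from G->ε we get {ε}. So FIRST(G) = {ε, do, id, then}.
FIRST(S): from S->do G we get {do}; from S->G S then we get {do, id, then}. So FIRST(S) = {do, id, then}.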